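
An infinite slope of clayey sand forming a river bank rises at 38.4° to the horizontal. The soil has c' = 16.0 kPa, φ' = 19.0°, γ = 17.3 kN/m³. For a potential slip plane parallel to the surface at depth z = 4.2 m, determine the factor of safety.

For an infinite slope with a slip plane parallel to the surface (no pore pressure): FS = [c' + γz cos²β tanφ'] / [γz sinβ cosβ].
γz = 17.3·4.2 = 72.66 kN/m²
Numerator = 16.0 + 72.66·cos²38.4°·tan19.0° = 16.0 + 72.66·0.6142·0.3443 = 31.366 kPa
Denominator = 72.66·sin38.4°·cos38.4° = 72.66·0.6211·0.7837 = 35.370 kPa
FS = 31.366 / 35.370 = 0.887

FS = 0.89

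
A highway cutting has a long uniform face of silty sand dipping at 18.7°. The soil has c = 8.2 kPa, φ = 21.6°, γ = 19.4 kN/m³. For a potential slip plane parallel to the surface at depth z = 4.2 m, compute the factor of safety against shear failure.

FS = 1.50

For an infinite slope with a slip plane parallel to the surface (no pore pressure): FS = [c + γz cos²β tanφ] / [γz sinβ cosβ].
γz = 19.4·4.2 = 81.48 kN/m²
Numerator = 8.2 + 81.48·cos²18.7°·tan21.6° = 8.2 + 81.48·0.8972·0.3959 = 37.144 kPa
Denominator = 81.48·sin18.7°·cos18.7° = 81.48·0.3206·0.9472 = 24.744 kPa
FS = 37.144 / 24.744 = 1.501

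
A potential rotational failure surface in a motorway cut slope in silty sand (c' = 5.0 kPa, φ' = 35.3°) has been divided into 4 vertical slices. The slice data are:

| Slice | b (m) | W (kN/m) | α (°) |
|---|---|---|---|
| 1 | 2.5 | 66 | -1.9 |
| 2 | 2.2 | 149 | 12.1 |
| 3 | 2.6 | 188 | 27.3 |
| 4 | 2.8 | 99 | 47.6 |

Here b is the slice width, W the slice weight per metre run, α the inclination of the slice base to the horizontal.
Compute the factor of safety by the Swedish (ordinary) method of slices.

Ordinary method of slices: FS = Σ[c'·Δl_i + (W_i cosα_i)·tanφ'] / Σ W_i sinα_i, with Δl_i = b_i / cosα_i.
Slice 1: Δl = 2.5/cos(-1.9°) = 2.501 m; N'_1 = 66·cos(-1.9°) = 66.0; c'Δl = 12.51; W sinα = -2.2
Slice 2: Δl = 2.2/cos12.1° = 2.250 m; N'_2 = 149·cos12.1° = 145.7; c'Δl = 11.25; W sinα = 31.2
Slice 3: Δl = 2.6/cos27.3° = 2.926 m; N'_3 = 188·cos27.3° = 167.1; c'Δl = 14.63; W sinα = 86.2
Slice 4: Δl = 2.8/cos47.6° = 4.152 m; N'_4 = 99·cos47.6° = 66.8; c'Δl = 20.76; W sinα = 73.1
Σc'Δl = 59.1 kN/m; ΣN' = 445.5 kN/m; ΣW sinα = 188.4 kN/m
Resisting = 59.1 + 445.5·tan35.3° = 59.1 + 315.4 = 374.6 kN/m
FS = 374.6 / 188.4 = 1.988

FS = 1.99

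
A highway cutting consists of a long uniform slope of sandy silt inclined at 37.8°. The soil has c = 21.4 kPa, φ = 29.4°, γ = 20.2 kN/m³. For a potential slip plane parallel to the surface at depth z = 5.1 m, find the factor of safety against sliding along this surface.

FS = 1.16

For an infinite slope with a slip plane parallel to the surface (no pore pressure): FS = [c + γz cos²β tanφ] / [γz sinβ cosβ].
γz = 20.2·5.1 = 103.02 kN/m²
Numerator = 21.4 + 103.02·cos²37.8°·tan29.4° = 21.4 + 103.02·0.6243·0.5635 = 57.642 kPa
Denominator = 103.02·sin37.8°·cos37.8° = 103.02·0.6129·0.7902 = 49.892 kPa
FS = 57.642 / 49.892 = 1.155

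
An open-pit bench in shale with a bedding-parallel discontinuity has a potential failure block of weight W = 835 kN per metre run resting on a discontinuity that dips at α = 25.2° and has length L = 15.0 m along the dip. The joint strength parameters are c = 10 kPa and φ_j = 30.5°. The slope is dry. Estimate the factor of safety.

Resolving the block weight along and normal to the plane and applying the Mohr–Coulomb strength on the joint:
N' = W cosα = 835·cos25.2° = 755.5 kN/m
Driving force T = W sinα = 835·sin25.2° = 355.5 kN/m
Resisting force R = c·L + N'·tanφ_j = 10·15.0 + 755.5·tan30.5° = 150.0 + 445.0 = 595.0 kN/m
FS = R / T = 595.0 / 355.5 = 1.674

FS = 1.67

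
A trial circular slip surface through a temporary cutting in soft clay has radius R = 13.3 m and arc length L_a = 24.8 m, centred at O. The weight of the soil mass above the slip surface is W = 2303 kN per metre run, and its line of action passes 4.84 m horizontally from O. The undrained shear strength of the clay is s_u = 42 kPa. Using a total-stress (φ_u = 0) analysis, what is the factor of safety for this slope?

FS = 1.24

Taking moments about the centre O, the resisting moment is provided by the undrained shear strength acting along the arc:
M_R = s_u·L_a·R = 42·24.80·13.3 = 13853.3 kN·m/m
M_D = W·d = 2303·4.84 = 11146.5 kN·m/m
FS = M_R / M_D = 13853.3 / 11146.5 = 1.243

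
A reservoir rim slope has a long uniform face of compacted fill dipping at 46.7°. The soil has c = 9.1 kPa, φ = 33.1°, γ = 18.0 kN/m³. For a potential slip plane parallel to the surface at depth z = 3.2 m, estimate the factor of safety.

FS = 0.93

For an infinite slope with a slip plane parallel to the surface (no pore pressure): FS = [c + γz cos²β tanφ] / [γz sinβ cosβ].
γz = 18.0·3.2 = 57.60 kN/m²
Numerator = 9.1 + 57.60·cos²46.7°·tan33.1° = 9.1 + 57.60·0.4703·0.6519 = 26.761 kPa
Denominator = 57.60·sin46.7°·cos46.7° = 57.60·0.7278·0.6858 = 28.749 kPa
FS = 26.761 / 28.749 = 0.931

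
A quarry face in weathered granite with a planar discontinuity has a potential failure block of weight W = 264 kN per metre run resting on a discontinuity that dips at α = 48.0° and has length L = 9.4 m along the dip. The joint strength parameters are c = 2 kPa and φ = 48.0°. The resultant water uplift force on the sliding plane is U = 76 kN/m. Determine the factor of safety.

FS = 0.67

Resolving the block weight along and normal to the plane and applying the Mohr–Coulomb strength on the joint:
N' = W cosα − U = 264·cos48.0° − 76 = 100.7 kN/m
Driving force T = W sinα = 264·sin48.0° = 196.2 kN/m
Resisting force R = c·L + N'·tanφ = 2·9.4 + 100.7·tan48.0° = 18.8 + 111.8 = 130.6 kN/m
FS = R / T = 130.6 / 196.2 = 0.666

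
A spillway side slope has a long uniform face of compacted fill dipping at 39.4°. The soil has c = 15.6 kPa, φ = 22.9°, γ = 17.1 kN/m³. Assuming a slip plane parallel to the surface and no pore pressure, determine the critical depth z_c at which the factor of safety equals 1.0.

Setting FS = 1.00 in FS = [c + γz cos²β tanφ] / [γz sinβ cosβ] and solving for z:
z = c / [γ cosβ (FS·sinβ − cosβ·tanφ)]
  = 15.6 / [17.1·cos39.4°·(1.00·sin39.4° − cos39.4°·tan22.9°)]
  = 15.6 / [17.1·0.7727·(1.00·0.6347 − 0.7727·0.4224)]
  = 15.6 / 4.0740 = 3.829 m

z_c = 3.83 m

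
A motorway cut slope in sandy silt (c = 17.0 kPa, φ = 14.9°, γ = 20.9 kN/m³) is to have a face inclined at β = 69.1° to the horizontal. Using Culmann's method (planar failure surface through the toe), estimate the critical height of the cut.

Culmann's analysis gives the critical failure plane at α_cr = (β + φ)/2 = (69.1 + 14.9)/2 = 42.0°, and the critical height
H_c = (4c/γ) · sinβ cosφ / [1 − cos(β − φ)]
    = (4·17.0/20.9) · sin69.1°·cos14.9° / [1 − cos(54.2°)]
    = 3.254 · 0.9342·0.9664 / [1 − 0.5850]
    = 3.254 · 0.9028 / 0.4150
    = 7.08 m

H_c = 7.08 m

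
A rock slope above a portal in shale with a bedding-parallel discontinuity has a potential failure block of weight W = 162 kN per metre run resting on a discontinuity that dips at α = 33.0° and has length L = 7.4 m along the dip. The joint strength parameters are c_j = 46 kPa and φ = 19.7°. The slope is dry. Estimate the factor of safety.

FS = 4.41

Resolving the block weight along and normal to the plane and applying the Mohr–Coulomb strength on the joint:
N' = W cosα = 162·cos33.0° = 135.9 kN/m
Driving force T = W sinα = 162·sin33.0° = 88.2 kN/m
Resisting force R = c_j·L + N'·tanφ = 46·7.4 + 135.9·tan19.7° = 340.4 + 48.6 = 389.0 kN/m
FS = R / T = 389.0 / 88.2 = 4.409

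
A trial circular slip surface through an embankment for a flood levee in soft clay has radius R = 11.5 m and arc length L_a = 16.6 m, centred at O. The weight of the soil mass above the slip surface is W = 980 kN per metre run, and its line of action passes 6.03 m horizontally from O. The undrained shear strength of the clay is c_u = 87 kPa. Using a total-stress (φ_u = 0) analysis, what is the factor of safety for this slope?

Taking moments about the centre O, the resisting moment is provided by the undrained shear strength acting along the arc:
M_R = c_u·L_a·R = 87·16.60·11.5 = 16608.3 kN·m/m
M_D = W·d = 980·6.03 = 5909.4 kN·m/m
FS = M_R / M_D = 16608.3 / 5909.4 = 2.810

FS = 2.81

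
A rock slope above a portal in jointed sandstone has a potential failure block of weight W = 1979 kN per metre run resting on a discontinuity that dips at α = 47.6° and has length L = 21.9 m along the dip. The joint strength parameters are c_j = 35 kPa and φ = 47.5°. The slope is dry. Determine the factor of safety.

FS = 1.52

Resolving the block weight along and normal to the plane and applying the Mohr–Coulomb strength on the joint:
N' = W cosα = 1979·cos47.6° = 1334.4 kN/m
Driving force T = W sinα = 1979·sin47.6° = 1461.4 kN/m
Resisting force R = c_j·L + N'·tanφ = 35·21.9 + 1334.4·tan47.5° = 766.5 + 1456.3 = 2222.8 kN/m
FS = R / T = 2222.8 / 1461.4 = 1.521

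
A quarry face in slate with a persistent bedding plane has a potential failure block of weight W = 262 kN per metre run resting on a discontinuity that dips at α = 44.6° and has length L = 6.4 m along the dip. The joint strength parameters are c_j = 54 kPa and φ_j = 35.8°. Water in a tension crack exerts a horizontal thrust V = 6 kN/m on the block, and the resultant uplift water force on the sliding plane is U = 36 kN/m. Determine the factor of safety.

FS = 2.40

Resolving the block weight along and normal to the plane and applying the Mohr–Coulomb strength on the joint:
N' = W cosα − U − V sinα = 262·cos44.6° − 36 − 6·sin44.6° = 146.3 kN/m
Driving force T = W sinα + V cosα = 262·sin44.6° + 6·cos44.6° = 188.2 kN/m
Resisting force R = c_j·L + N'·tanφ_j = 54·6.4 + 146.3·tan35.8° = 345.6 + 105.5 = 451.1 kN/m
FS = R / T = 451.1 / 188.2 = 2.397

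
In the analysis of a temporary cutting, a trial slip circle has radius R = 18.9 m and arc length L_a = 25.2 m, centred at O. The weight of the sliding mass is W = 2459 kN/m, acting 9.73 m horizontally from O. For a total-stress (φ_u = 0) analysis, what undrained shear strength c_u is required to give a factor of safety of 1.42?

c_u = 71.3 kPa

FS = c_u·L_a·R / (W·d), so c_u = FS·W·d / (L_a·R).
c_u = 1.42·2459·9.73 / (25.20·18.9) = 33975.0 / 476.28 = 71.33 kPa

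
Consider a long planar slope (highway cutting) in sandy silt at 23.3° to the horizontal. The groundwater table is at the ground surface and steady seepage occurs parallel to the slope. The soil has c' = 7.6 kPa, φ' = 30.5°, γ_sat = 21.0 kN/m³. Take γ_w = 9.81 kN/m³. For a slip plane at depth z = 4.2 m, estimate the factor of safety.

With seepage parallel to the slope and the water table at the surface, the effective normal stress on the slip plane uses the buoyant unit weight γ' = γ_sat − γ_w while the driving shear stress uses γ_sat:
FS = [c' + γ' z cos²β tanφ'] / [γ_sat z sinβ cosβ]
γ' = 21.0 − 9.81 = 11.19 kN/m³
Numerator = 7.6 + 11.19·4.2·cos²23.3°·tan30.5° = 7.6 + 11.19·4.2·0.8435·0.5890 = 30.953 kPa
Denominator = 21.0·4.2·sin23.3°·cos23.3° = 21.0·4.2·0.3955·0.9184 = 32.042 kPa
FS = 30.953 / 32.042 = 0.966

FS = 0.97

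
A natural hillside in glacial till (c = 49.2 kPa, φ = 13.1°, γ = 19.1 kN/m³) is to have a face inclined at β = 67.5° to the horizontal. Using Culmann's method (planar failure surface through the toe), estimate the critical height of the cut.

Culmann's analysis gives the critical failure plane at α_cr = (β + φ)/2 = (67.5 + 13.1)/2 = 40.3°, and the critical height
H_c = (4c/γ) · sinβ cosφ / [1 − cos(β − φ)]
    = (4·49.2/19.1) · sin67.5°·cos13.1° / [1 − cos(54.4°)]
    = 10.304 · 0.9239·0.9740 / [1 − 0.5821]
    = 10.304 · 0.8998 / 0.4179
    = 22.19 m

H_c = 22.19 m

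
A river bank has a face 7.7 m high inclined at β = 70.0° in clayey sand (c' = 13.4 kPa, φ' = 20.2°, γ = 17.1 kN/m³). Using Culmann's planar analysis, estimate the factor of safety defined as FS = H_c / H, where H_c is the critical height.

FS = 1.01

H_c = (4c'/γ) · sinβ cosφ' / [1 − cos(β − φ')]
    = (4·13.4/17.1) · sin70.0°·cos20.2° / [1 − cos49.8°]
    = 3.135 · 0.8819 / 0.3545 = 7.80 m
FS = H_c / H = 7.80 / 7.7 = 1.013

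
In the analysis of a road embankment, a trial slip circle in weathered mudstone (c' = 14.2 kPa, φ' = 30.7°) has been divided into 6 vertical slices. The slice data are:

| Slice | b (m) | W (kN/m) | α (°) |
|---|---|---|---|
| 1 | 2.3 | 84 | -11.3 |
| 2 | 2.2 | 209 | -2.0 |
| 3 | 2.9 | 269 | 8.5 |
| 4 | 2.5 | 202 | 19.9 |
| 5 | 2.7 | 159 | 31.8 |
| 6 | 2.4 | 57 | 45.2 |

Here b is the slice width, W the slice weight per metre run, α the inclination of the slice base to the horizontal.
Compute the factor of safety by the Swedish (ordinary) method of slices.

FS = 3.76

Ordinary method of slices: FS = Σ[c'·Δl_i + (W_i cosα_i)·tanφ'] / Σ W_i sinα_i, with Δl_i = b_i / cosα_i.
Slice 1: Δl = 2.3/cos(-11.3°) = 2.345 m; N'_1 = 84·cos(-11.3°) = 82.4; c'Δl = 33.31; W sinα = -16.5
Slice 2: Δl = 2.2/cos(-2.0°) = 2.201 m; N'_2 = 209·cos(-2.0°) = 208.9; c'Δl = 31.26; W sinα = -7.3
Slice 3: Δl = 2.9/cos8.5° = 2.932 m; N'_3 = 269·cos8.5° = 266.0; c'Δl = 41.64; W sinα = 39.8
Slice 4: Δl = 2.5/cos19.9° = 2.659 m; N'_4 = 202·cos19.9° = 189.9; c'Δl = 37.75; W sinα = 68.8
Slice 5: Δl = 2.7/cos31.8° = 3.177 m; N'_5 = 159·cos31.8° = 135.1; c'Δl = 45.11; W sinα = 83.8
Slice 6: Δl = 2.4/cos45.2° = 3.406 m; N'_6 = 57·cos45.2° = 40.2; c'Δl = 48.37; W sinα = 40.4
Σc'Δl = 237.4 kN/m; ΣN' = 922.5 kN/m; ΣW sinα = 209.0 kN/m
Resisting = 237.4 + 922.5·tan30.7° = 237.4 + 547.8 = 785.2 kN/m
FS = 785.2 / 209.0 = 3.757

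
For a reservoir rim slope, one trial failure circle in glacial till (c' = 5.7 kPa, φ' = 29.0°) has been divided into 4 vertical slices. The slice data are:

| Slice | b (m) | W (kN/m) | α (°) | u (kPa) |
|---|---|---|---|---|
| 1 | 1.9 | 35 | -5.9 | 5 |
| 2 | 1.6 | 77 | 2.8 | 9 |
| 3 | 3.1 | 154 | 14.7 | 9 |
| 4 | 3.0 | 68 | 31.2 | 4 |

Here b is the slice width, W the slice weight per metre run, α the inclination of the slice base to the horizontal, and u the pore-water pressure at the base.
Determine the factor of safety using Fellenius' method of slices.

Ordinary method of slices: FS = Σ[c'·Δl_i + (W_i cosα_i − u_i·Δl_i)·tanφ'] / Σ W_i sinα_i, with Δl_i = b_i / cosα_i.
Slice 1: Δl = 1.9/cos(-5.9°) = 1.910 m; N'_1 = 35·cos(-5.9°) − 5·1.910 = 25.3; c'Δl = 10.89; W sinα = -3.6
Slice 2: Δl = 1.6/cos2.8° = 1.602 m; N'_2 = 77·cos2.8° − 9·1.602 = 62.5; c'Δl = 9.13; W sinα = 3.8
Slice 3: Δl = 3.1/cos14.7° = 3.205 m; N'_3 = 154·cos14.7° − 9·3.205 = 120.1; c'Δl = 18.27; W sinα = 39.1
Slice 4: Δl = 3.0/cos31.2° = 3.507 m; N'_4 = 68·cos31.2° − 4·3.507 = 44.1; c'Δl = 19.99; W sinα = 35.2
Σc'Δl = 58.3 kN/m; ΣN' = 252.0 kN/m; ΣW sinα = 74.5 kN/m
Resisting = 58.3 + 252.0·tan29.0° = 58.3 + 139.7 = 198.0 kN/m
FS = 198.0 / 74.5 = 2.658

FS = 2.66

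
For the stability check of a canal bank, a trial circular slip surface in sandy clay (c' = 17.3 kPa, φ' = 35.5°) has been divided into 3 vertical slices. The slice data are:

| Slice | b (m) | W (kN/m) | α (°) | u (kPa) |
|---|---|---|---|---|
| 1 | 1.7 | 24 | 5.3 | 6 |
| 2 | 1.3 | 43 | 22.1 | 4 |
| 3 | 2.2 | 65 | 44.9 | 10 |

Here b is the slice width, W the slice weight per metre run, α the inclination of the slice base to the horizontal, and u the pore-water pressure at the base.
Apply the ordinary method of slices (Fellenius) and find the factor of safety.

Ordinary method of slices: FS = Σ[c'·Δl_i + (W_i cosα_i − u_i·Δl_i)·tanφ'] / Σ W_i sinα_i, with Δl_i = b_i / cosα_i.
Slice 1: Δl = 1.7/cos5.3° = 1.707 m; N'_1 = 24·cos5.3° − 6·1.707 = 13.7; c'Δl = 29.54; W sinα = 2.2
Slice 2: Δl = 1.3/cos22.1° = 1.403 m; N'_2 = 43·cos22.1° − 4·1.403 = 34.2; c'Δl = 24.27; W sinα = 16.2
Slice 3: Δl = 2.2/cos44.9° = 3.106 m; N'_3 = 65·cos44.9° − 10·3.106 = 15.0; c'Δl = 53.73; W sinα = 45.9
Σc'Δl = 107.5 kN/m; ΣN' = 62.9 kN/m; ΣW sinα = 64.3 kN/m
Resisting = 107.5 + 62.9·tan35.5° = 107.5 + 44.8 = 152.4 kN/m
FS = 152.4 / 64.3 = 2.371

FS = 2.37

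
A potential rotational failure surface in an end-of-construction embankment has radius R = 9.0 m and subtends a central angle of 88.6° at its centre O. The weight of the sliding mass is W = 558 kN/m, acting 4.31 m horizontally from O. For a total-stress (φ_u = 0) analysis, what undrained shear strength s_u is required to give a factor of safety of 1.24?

s_u = 23.8 kPa

FS = s_u·L_a·R / (W·d), so s_u = FS·W·d / (L_a·R).
Arc length L_a = R·θ = 9.0·(88.6°·π/180) = 9.0·1.5464 = 13.92 m
s_u = 1.24·558·4.31 / (13.92·9.0) = 2982.2 / 125.26 = 23.81 kPa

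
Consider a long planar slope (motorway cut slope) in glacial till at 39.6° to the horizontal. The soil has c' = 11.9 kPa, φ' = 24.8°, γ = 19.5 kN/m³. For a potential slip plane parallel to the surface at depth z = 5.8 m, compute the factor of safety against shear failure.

FS = 0.77

For an infinite slope with a slip plane parallel to the surface (no pore pressure): FS = [c' + γz cos²β tanφ'] / [γz sinβ cosβ].
γz = 19.5·5.8 = 113.10 kN/m²
Numerator = 11.9 + 113.10·cos²39.6°·tan24.8° = 11.9 + 113.10·0.5937·0.4621 = 42.926 kPa
Denominator = 113.10·sin39.6°·cos39.6° = 113.10·0.6374·0.7705 = 55.548 kPa
FS = 42.926 / 55.548 = 0.773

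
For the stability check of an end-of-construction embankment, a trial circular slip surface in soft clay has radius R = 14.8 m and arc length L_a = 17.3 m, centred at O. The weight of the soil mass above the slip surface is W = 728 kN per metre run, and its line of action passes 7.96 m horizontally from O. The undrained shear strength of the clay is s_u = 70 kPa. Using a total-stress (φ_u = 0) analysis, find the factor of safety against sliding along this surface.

Taking moments about the centre O, the resisting moment is provided by the undrained shear strength acting along the arc:
M_R = s_u·L_a·R = 70·17.30·14.8 = 17922.8 kN·m/m
M_D = W·d = 728·7.96 = 5794.9 kN·m/m
FS = M_R / M_D = 17922.8 / 5794.9 = 3.093

FS = 3.09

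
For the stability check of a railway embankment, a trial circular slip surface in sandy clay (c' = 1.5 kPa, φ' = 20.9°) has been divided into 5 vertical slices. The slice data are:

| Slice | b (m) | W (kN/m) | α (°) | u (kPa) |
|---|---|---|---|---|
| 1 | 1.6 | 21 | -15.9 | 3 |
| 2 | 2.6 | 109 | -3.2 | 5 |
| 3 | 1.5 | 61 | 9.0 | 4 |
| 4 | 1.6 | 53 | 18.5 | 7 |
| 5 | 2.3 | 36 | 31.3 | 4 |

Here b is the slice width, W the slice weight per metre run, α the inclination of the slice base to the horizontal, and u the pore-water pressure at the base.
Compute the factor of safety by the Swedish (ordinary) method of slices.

Ordinary method of slices: FS = Σ[c'·Δl_i + (W_i cosα_i − u_i·Δl_i)·tanφ'] / Σ W_i sinα_i, with Δl_i = b_i / cosα_i.
Slice 1: Δl = 1.6/cos(-15.9°) = 1.664 m; N'_1 = 21·cos(-15.9°) − 3·1.664 = 15.2; c'Δl = 2.50; W sinα = -5.8
Slice 2: Δl = 2.6/cos(-3.2°) = 2.604 m; N'_2 = 109·cos(-3.2°) − 5·2.604 = 95.8; c'Δl = 3.91; W sinα = -6.1
Slice 3: Δl = 1.5/cos9.0° = 1.519 m; N'_3 = 61·cos9.0° − 4·1.519 = 54.2; c'Δl = 2.28; W sinα = 9.5
Slice 4: Δl = 1.6/cos18.5° = 1.687 m; N'_4 = 53·cos18.5° − 7·1.687 = 38.5; c'Δl = 2.53; W sinα = 16.8
Slice 5: Δl = 2.3/cos31.3° = 2.692 m; N'_5 = 36·cos31.3° − 4·2.692 = 20.0; c'Δl = 4.04; W sinα = 18.7
Σc'Δl = 15.2 kN/m; ΣN' = 223.6 kN/m; ΣW sinα = 33.2 kN/m
Resisting = 15.2 + 223.6·tan20.9° = 15.2 + 85.4 = 100.6 kN/m
FS = 100.6 / 33.2 = 3.029

FS = 3.03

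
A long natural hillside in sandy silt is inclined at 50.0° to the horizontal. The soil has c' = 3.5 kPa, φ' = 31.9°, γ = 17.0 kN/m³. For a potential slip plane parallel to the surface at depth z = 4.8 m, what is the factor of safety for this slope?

For an infinite slope with a slip plane parallel to the surface (no pore pressure): FS = [c' + γz cos²β tanφ'] / [γz sinβ cosβ].
γz = 17.0·4.8 = 81.60 kN/m²
Numerator = 3.5 + 81.60·cos²50.0°·tan31.9° = 3.5 + 81.60·0.4132·0.6224 = 24.486 kPa
Denominator = 81.60·sin50.0°·cos50.0° = 81.60·0.7660·0.6428 = 40.180 kPa
FS = 24.486 / 40.180 = 0.609

FS = 0.61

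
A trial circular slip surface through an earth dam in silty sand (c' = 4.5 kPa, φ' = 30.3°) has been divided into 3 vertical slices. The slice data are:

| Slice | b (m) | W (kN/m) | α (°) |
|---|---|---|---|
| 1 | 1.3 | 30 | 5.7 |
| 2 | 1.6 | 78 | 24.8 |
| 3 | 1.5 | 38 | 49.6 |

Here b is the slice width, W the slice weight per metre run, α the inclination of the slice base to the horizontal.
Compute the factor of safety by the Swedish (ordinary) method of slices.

Ordinary method of slices: FS = Σ[c'·Δl_i + (W_i cosα_i)·tanφ'] / Σ W_i sinα_i, with Δl_i = b_i / cosα_i.
Slice 1: Δl = 1.3/cos5.7° = 1.306 m; N'_1 = 30·cos5.7° = 29.9; c'Δl = 5.88; W sinα = 3.0
Slice 2: Δl = 1.6/cos24.8° = 1.763 m; N'_2 = 78·cos24.8° = 70.8; c'Δl = 7.93; W sinα = 32.7
Slice 3: Δl = 1.5/cos49.6° = 2.314 m; N'_3 = 38·cos49.6° = 24.6; c'Δl = 10.41; W sinα = 28.9
Σc'Δl = 24.2 kN/m; ΣN' = 125.3 kN/m; ΣW sinα = 64.6 kN/m
Resisting = 24.2 + 125.3·tan30.3° = 24.2 + 73.2 = 97.4 kN/m
FS = 97.4 / 64.6 = 1.507

FS = 1.51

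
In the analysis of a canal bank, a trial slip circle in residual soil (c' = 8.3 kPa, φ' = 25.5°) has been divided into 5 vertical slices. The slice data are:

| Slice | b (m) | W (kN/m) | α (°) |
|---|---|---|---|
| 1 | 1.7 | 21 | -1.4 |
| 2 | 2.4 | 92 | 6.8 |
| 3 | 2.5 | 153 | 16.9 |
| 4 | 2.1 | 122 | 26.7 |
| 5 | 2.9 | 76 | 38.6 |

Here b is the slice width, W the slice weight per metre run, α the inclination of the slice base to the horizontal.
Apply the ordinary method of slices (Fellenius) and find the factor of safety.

FS = 1.97

Ordinary method of slices: FS = Σ[c'·Δl_i + (W_i cosα_i)·tanφ'] / Σ W_i sinα_i, with Δl_i = b_i / cosα_i.
Slice 1: Δl = 1.7/cos(-1.4°) = 1.701 m; N'_1 = 21·cos(-1.4°) = 21.0; c'Δl = 14.11; W sinα = -0.5
Slice 2: Δl = 2.4/cos6.8° = 2.417 m; N'_2 = 92·cos6.8° = 91.4; c'Δl = 20.06; W sinα = 10.9
Slice 3: Δl = 2.5/cos16.9° = 2.613 m; N'_3 = 153·cos16.9° = 146.4; c'Δl = 21.69; W sinα = 44.5
Slice 4: Δl = 2.1/cos26.7° = 2.351 m; N'_4 = 122·cos26.7° = 109.0; c'Δl = 19.51; W sinα = 54.8
Slice 5: Δl = 2.9/cos38.6° = 3.711 m; N'_5 = 76·cos38.6° = 59.4; c'Δl = 30.80; W sinα = 47.4
Σc'Δl = 106.2 kN/m; ΣN' = 427.1 kN/m; ΣW sinα = 157.1 kN/m
Resisting = 106.2 + 427.1·tan25.5° = 106.2 + 203.7 = 309.9 kN/m
FS = 309.9 / 157.1 = 1.973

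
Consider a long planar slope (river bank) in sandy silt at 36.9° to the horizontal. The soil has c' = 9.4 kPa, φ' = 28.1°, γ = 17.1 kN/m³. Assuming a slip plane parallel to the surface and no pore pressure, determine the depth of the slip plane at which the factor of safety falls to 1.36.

Setting FS = 1.36 in FS = [c' + γz cos²β tanφ'] / [γz sinβ cosβ] and solving for z:
z = c' / [γ cosβ (FS·sinβ − cosβ·tanφ')]
  = 9.4 / [17.1·cos36.9°·(1.36·sin36.9° − cos36.9°·tan28.1°)]
  = 9.4 / [17.1·0.7997·(1.36·0.6004 − 0.7997·0.5340)]
  = 9.4 / 5.3273 = 1.764 m

z = 1.76 m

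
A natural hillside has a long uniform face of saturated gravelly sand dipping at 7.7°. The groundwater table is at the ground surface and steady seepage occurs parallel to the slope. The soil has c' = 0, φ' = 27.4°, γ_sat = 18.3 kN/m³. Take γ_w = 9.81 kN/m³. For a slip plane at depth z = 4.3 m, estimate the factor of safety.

FS = 1.78

With seepage parallel to the slope and the water table at the surface, the effective normal stress on the slip plane uses the buoyant unit weight γ' = γ_sat − γ_w while the driving shear stress uses γ_sat:
FS = [c' + γ' z cos²β tanφ'] / [γ_sat z sinβ cosβ]
(For c' = 0 this reduces to FS = (γ'/γ_sat)·tanφ'/tanβ.)
γ' = 18.3 − 9.81 = 8.49 kN/m³
Numerator = 0.0 + 8.49·4.3·cos²7.7°·tan27.4° = 0.0 + 8.49·4.3·0.9820·0.5184 = 18.584 kPa
Denominator = 18.3·4.3·sin7.7°·cos7.7° = 18.3·4.3·0.1340·0.9910 = 10.448 kPa
FS = 18.584 / 10.448 = 1.779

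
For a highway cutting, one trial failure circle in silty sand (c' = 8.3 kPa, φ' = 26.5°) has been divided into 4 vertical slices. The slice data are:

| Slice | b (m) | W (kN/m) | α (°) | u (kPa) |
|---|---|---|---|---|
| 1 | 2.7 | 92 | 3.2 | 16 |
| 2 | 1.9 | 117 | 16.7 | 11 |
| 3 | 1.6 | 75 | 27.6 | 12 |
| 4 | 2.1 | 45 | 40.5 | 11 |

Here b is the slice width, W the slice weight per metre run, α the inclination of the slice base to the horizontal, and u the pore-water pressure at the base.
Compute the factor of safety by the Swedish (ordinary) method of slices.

Ordinary method of slices: FS = Σ[c'·Δl_i + (W_i cosα_i − u_i·Δl_i)·tanφ'] / Σ W_i sinα_i, with Δl_i = b_i / cosα_i.
Slice 1: Δl = 2.7/cos3.2° = 2.704 m; N'_1 = 92·cos3.2° − 16·2.704 = 48.6; c'Δl = 22.44; W sinα = 5.1
Slice 2: Δl = 1.9/cos16.7° = 1.984 m; N'_2 = 117·cos16.7° − 11·1.984 = 90.2; c'Δl = 16.46; W sinα = 33.6
Slice 3: Δl = 1.6/cos27.6° = 1.805 m; N'_3 = 75·cos27.6° − 12·1.805 = 44.8; c'Δl = 14.99; W sinα = 34.7
Slice 4: Δl = 2.1/cos40.5° = 2.762 m; N'_4 = 45·cos40.5° − 11·2.762 = 3.8; c'Δl = 22.92; W sinα = 29.2
Σc'Δl = 76.8 kN/m; ΣN' = 187.5 kN/m; ΣW sinα = 102.7 kN/m
Resisting = 76.8 + 187.5·tan26.5° = 76.8 + 93.5 = 170.3 kN/m
FS = 170.3 / 102.7 = 1.658

FS = 1.66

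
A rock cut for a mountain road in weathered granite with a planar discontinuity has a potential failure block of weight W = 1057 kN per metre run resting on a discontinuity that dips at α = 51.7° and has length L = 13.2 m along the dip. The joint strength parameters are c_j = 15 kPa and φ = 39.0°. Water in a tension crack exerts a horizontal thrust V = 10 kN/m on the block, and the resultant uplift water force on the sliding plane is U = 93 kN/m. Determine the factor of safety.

Resolving the block weight along and normal to the plane and applying the Mohr–Coulomb strength on the joint:
N' = W cosα − U − V sinα = 1057·cos51.7° − 93 − 10·sin51.7° = 554.3 kN/m
Driving force T = W sinα + V cosα = 1057·sin51.7° + 10·cos51.7° = 835.7 kN/m
Resisting force R = c_j·L + N'·tanφ = 15·13.2 + 554.3·tan39.0° = 198.0 + 448.8 = 646.8 kN/m
FS = R / T = 646.8 / 835.7 = 0.774

FS = 0.77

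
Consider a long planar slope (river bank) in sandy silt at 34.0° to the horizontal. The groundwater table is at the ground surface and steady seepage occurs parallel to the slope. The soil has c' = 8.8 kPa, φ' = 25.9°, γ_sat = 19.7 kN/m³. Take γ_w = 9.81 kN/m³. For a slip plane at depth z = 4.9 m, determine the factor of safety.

With seepage parallel to the slope and the water table at the surface, the effective normal stress on the slip plane uses the buoyant unit weight γ' = γ_sat − γ_w while the driving shear stress uses γ_sat:
FS = [c' + γ' z cos²β tanφ'] / [γ_sat z sinβ cosβ]
γ' = 19.7 − 9.81 = 9.89 kN/m³
Numerator = 8.8 + 9.89·4.9·cos²34.0°·tan25.9° = 8.8 + 9.89·4.9·0.6873·0.4856 = 24.973 kPa
Denominator = 19.7·4.9·sin34.0°·cos34.0° = 19.7·4.9·0.5592·0.8290 = 44.751 kPa
FS = 24.973 / 44.751 = 0.558

FS = 0.56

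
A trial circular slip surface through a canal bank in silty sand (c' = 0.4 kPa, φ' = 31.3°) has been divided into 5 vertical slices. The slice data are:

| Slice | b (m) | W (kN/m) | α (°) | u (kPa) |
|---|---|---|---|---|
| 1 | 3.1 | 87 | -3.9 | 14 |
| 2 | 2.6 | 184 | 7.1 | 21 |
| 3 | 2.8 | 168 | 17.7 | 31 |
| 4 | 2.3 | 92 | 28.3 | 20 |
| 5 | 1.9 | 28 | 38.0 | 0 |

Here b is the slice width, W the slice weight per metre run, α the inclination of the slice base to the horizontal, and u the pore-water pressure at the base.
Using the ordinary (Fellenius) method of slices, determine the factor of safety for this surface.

Ordinary method of slices: FS = Σ[c'·Δl_i + (W_i cosα_i − u_i·Δl_i)·tanφ'] / Σ W_i sinα_i, with Δl_i = b_i / cosα_i.
Slice 1: Δl = 3.1/cos(-3.9°) = 3.107 m; N'_1 = 87·cos(-3.9°) − 14·3.107 = 43.3; c'Δl = 1.24; W sinα = -5.9
Slice 2: Δl = 2.6/cos7.1° = 2.620 m; N'_2 = 184·cos7.1° − 21·2.620 = 127.6; c'Δl = 1.05; W sinα = 22.7
Slice 3: Δl = 2.8/cos17.7° = 2.939 m; N'_3 = 168·cos17.7° − 31·2.939 = 68.9; c'Δl = 1.18; W sinα = 51.1
Slice 4: Δl = 2.3/cos28.3° = 2.612 m; N'_4 = 92·cos28.3° − 20·2.612 = 28.8; c'Δl = 1.04; W sinα = 43.6
Slice 5: Δl = 1.9/cos38.0° = 2.411 m; N'_5 = 28·cos38.0° − 0·2.411 = 22.1; c'Δl = 0.96; W sinα = 17.2
Σc'Δl = 5.5 kN/m; ΣN' = 290.6 kN/m; ΣW sinα = 128.8 kN/m
Resisting = 5.5 + 290.6·tan31.3° = 5.5 + 176.7 = 182.2 kN/m
FS = 182.2 / 128.8 = 1.415

FS = 1.41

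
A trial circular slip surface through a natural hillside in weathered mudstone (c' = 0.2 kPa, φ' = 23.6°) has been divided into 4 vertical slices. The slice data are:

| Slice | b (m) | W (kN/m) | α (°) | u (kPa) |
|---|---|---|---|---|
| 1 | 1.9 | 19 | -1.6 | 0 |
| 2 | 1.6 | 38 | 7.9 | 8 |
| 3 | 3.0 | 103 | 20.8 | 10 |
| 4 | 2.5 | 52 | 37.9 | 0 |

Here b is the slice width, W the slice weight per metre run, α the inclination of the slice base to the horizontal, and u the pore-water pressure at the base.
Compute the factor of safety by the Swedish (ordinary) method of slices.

FS = 0.92

Ordinary method of slices: FS = Σ[c'·Δl_i + (W_i cosα_i − u_i·Δl_i)·tanφ'] / Σ W_i sinα_i, with Δl_i = b_i / cosα_i.
Slice 1: Δl = 1.9/cos(-1.6°) = 1.901 m; N'_1 = 19·cos(-1.6°) − 0·1.901 = 19.0; c'Δl = 0.38; W sinα = -0.5
Slice 2: Δl = 1.6/cos7.9° = 1.615 m; N'_2 = 38·cos7.9° − 8·1.615 = 24.7; c'Δl = 0.32; W sinα = 5.2
Slice 3: Δl = 3.0/cos20.8° = 3.209 m; N'_3 = 103·cos20.8° − 10·3.209 = 64.2; c'Δl = 0.64; W sinα = 36.6
Slice 4: Δl = 2.5/cos37.9° = 3.168 m; N'_4 = 52·cos37.9° − 0·3.168 = 41.0; c'Δl = 0.63; W sinα = 31.9
Σc'Δl = 2.0 kN/m; ΣN' = 148.9 kN/m; ΣW sinα = 73.2 kN/m
Resisting = 2.0 + 148.9·tan23.6° = 2.0 + 65.1 = 67.0 kN/m
FS = 67.0 / 73.2 = 0.916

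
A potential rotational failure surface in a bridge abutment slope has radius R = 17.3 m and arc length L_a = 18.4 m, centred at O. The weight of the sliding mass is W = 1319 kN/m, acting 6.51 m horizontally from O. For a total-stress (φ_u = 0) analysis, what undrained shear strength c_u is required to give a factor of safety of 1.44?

FS = c_u·L_a·R / (W·d), so c_u = FS·W·d / (L_a·R).
c_u = 1.44·1319·6.51 / (18.40·17.3) = 12364.8 / 318.32 = 38.84 kPa

c_u = 38.8 kPa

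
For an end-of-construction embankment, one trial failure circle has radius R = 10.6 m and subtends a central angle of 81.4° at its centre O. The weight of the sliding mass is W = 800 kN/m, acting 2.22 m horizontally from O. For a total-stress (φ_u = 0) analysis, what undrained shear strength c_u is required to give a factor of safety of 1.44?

FS = c_u·L_a·R / (W·d), so c_u = FS·W·d / (L_a·R).
Arc length L_a = R·θ = 10.6·(81.4°·π/180) = 10.6·1.4207 = 15.06 m
c_u = 1.44·800·2.22 / (15.06·10.6) = 2557.4 / 159.63 = 16.02 kPa

c_u = 16.0 kPa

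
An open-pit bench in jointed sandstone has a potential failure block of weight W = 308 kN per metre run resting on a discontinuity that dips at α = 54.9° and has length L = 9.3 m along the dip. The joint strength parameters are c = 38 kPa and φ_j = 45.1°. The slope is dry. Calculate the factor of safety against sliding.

FS = 2.11

Resolving the block weight along and normal to the plane and applying the Mohr–Coulomb strength on the joint:
N' = W cosα = 308·cos54.9° = 177.1 kN/m
Driving force T = W sinα = 308·sin54.9° = 252.0 kN/m
Resisting force R = c·L + N'·tanφ_j = 38·9.3 + 177.1·tan45.1° = 353.4 + 177.7 = 531.1 kN/m
FS = R / T = 531.1 / 252.0 = 2.108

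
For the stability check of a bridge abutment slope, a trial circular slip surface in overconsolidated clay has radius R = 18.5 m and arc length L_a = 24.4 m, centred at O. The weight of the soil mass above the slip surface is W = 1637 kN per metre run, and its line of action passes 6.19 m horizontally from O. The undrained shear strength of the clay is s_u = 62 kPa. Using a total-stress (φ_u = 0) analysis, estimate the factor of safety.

Taking moments about the centre O, the resisting moment is provided by the undrained shear strength acting along the arc:
M_R = s_u·L_a·R = 62·24.40·18.5 = 27986.8 kN·m/m
M_D = W·d = 1637·6.19 = 10133.0 kN·m/m
FS = M_R / M_D = 27986.8 / 10133.0 = 2.762

FS = 2.76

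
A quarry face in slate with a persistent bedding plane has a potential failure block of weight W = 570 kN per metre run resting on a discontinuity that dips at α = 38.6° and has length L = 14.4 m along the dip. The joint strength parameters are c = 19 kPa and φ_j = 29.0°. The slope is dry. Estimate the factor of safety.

Resolving the block weight along and normal to the plane and applying the Mohr–Coulomb strength on the joint:
N' = W cosα = 570·cos38.6° = 445.5 kN/m
Driving force T = W sinα = 570·sin38.6° = 355.6 kN/m
Resisting force R = c·L + N'·tanφ_j = 19·14.4 + 445.5·tan29.0° = 273.6 + 246.9 = 520.5 kN/m
FS = R / T = 520.5 / 355.6 = 1.464

FS = 1.46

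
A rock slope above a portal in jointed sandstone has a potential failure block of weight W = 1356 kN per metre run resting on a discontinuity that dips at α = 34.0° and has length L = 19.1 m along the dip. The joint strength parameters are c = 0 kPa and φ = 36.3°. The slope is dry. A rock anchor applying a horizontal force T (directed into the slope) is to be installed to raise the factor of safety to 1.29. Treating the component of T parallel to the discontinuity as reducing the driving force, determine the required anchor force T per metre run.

Resolving forces along and normal to the sliding plane, with the horizontal anchor force T adding T·sinα to the effective normal force and T·cosα acting up the plane against the driving force:
FS = [cL + (W cosα + T sinα) tanφ] / [W sinα − T cosα]
Without the anchor: N' = 1124.2 kN/m, driving T_d = 758.3 kN/m, resisting R = 0·19.1 + 1124.2·tan36.3° = 825.8 kN/m, FS = 1.09.
Setting FS = 1.29 and solving for T:
1.29·(758.3 − T cos34.0°) = 825.8 + T sin34.0°·tan36.3°
T·(sin34.0°·tan36.3° + 1.29·cos34.0°) = 1.29·758.3 − 825.8
T·(0.5592·0.7346 + 1.29·0.8290) = 978.2 − 825.8 = 152.4
T·1.4802 = 152.4
T = 102.9 kN/m

T = 103 kN/m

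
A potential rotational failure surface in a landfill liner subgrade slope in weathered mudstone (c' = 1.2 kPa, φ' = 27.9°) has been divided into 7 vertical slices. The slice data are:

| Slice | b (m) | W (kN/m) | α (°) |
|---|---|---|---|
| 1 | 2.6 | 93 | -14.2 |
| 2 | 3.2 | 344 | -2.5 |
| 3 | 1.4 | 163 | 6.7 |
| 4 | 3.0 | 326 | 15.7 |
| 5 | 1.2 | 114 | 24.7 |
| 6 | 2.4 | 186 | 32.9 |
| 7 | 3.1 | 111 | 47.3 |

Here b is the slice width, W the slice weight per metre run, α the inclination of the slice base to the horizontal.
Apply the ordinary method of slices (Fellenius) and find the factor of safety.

FS = 2.28

Ordinary method of slices: FS = Σ[c'·Δl_i + (W_i cosα_i)·tanφ'] / Σ W_i sinα_i, with Δl_i = b_i / cosα_i.
Slice 1: Δl = 2.6/cos(-14.2°) = 2.682 m; N'_1 = 93·cos(-14.2°) = 90.2; c'Δl = 3.22; W sinα = -22.8
Slice 2: Δl = 3.2/cos(-2.5°) = 3.203 m; N'_2 = 344·cos(-2.5°) = 343.7; c'Δl = 3.84; W sinα = -15.0
Slice 3: Δl = 1.4/cos6.7° = 1.410 m; N'_3 = 163·cos6.7° = 161.9; c'Δl = 1.69; W sinα = 19.0
Slice 4: Δl = 3.0/cos15.7° = 3.116 m; N'_4 = 326·cos15.7° = 313.8; c'Δl = 3.74; W sinα = 88.2
Slice 5: Δl = 1.2/cos24.7° = 1.321 m; N'_5 = 114·cos24.7° = 103.6; c'Δl = 1.59; W sinα = 47.6
Slice 6: Δl = 2.4/cos32.9° = 2.858 m; N'_6 = 186·cos32.9° = 156.2; c'Δl = 3.43; W sinα = 101.0
Slice 7: Δl = 3.1/cos47.3° = 4.571 m; N'_7 = 111·cos47.3° = 75.3; c'Δl = 5.49; W sinα = 81.6
Σc'Δl = 23.0 kN/m; ΣN' = 1244.6 kN/m; ΣW sinα = 299.7 kN/m
Resisting = 23.0 + 1244.6·tan27.9° = 23.0 + 659.0 = 682.0 kN/m
FS = 682.0 / 299.7 = 2.276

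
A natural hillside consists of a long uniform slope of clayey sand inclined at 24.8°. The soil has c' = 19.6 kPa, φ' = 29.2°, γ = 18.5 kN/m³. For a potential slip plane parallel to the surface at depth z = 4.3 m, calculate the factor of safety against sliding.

FS = 1.86

For an infinite slope with a slip plane parallel to the surface (no pore pressure): FS = [c' + γz cos²β tanφ'] / [γz sinβ cosβ].
γz = 18.5·4.3 = 79.55 kN/m²
Numerator = 19.6 + 79.55·cos²24.8°·tan29.2° = 19.6 + 79.55·0.8241·0.5589 = 56.237 kPa
Denominator = 79.55·sin24.8°·cos24.8° = 79.55·0.4195·0.9078 = 30.290 kPa
FS = 56.237 / 30.290 = 1.857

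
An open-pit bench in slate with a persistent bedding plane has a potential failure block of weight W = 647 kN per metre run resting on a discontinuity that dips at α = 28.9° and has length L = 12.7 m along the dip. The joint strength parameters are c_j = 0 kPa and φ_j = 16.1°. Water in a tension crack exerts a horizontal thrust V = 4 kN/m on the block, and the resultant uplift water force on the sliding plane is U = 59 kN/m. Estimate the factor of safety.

Resolving the block weight along and normal to the plane and applying the Mohr–Coulomb strength on the joint:
N' = W cosα − U − V sinα = 647·cos28.9° − 59 − 4·sin28.9° = 505.5 kN/m
Driving force T = W sinα + V cosα = 647·sin28.9° + 4·cos28.9° = 316.2 kN/m
Resisting force R = c_j·L + N'·tanφ_j = 0·12.7 + 505.5·tan16.1° = 0.0 + 145.9 = 145.9 kN/m
FS = R / T = 145.9 / 316.2 = 0.461

FS = 0.46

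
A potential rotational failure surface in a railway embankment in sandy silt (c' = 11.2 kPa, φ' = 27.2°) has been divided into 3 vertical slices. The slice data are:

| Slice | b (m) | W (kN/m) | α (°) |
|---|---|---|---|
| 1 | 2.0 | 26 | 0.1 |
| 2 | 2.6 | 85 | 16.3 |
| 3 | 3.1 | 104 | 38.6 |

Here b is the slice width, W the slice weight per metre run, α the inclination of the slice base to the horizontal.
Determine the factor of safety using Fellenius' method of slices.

Ordinary method of slices: FS = Σ[c'·Δl_i + (W_i cosα_i)·tanφ'] / Σ W_i sinα_i, with Δl_i = b_i / cosα_i.
Slice 1: Δl = 2.0/cos0.1° = 2.000 m; N'_1 = 26·cos0.1° = 26.0; c'Δl = 22.40; W sinα = 0.0
Slice 2: Δl = 2.6/cos16.3° = 2.709 m; N'_2 = 85·cos16.3° = 81.6; c'Δl = 30.34; W sinα = 23.9
Slice 3: Δl = 3.1/cos38.6° = 3.967 m; N'_3 = 104·cos38.6° = 81.3; c'Δl = 44.43; W sinα = 64.9
Σc'Δl = 97.2 kN/m; ΣN' = 188.9 kN/m; ΣW sinα = 88.8 kN/m
Resisting = 97.2 + 188.9·tan27.2° = 97.2 + 97.1 = 194.2 kN/m
FS = 194.2 / 88.8 = 2.188

FS = 2.19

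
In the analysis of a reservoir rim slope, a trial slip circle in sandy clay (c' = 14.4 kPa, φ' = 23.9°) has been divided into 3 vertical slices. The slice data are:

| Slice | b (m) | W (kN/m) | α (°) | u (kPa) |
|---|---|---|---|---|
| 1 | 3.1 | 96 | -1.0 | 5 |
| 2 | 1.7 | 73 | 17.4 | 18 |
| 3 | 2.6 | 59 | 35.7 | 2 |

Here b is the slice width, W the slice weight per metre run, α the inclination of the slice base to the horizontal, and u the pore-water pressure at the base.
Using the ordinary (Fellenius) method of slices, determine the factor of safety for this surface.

Ordinary method of slices: FS = Σ[c'·Δl_i + (W_i cosα_i − u_i·Δl_i)·tanφ'] / Σ W_i sinα_i, with Δl_i = b_i / cosα_i.
Slice 1: Δl = 3.1/cos(-1.0°) = 3.100 m; N'_1 = 96·cos(-1.0°) − 5·3.100 = 80.5; c'Δl = 44.65; W sinα = -1.7
Slice 2: Δl = 1.7/cos17.4° = 1.782 m; N'_2 = 73·cos17.4° − 18·1.782 = 37.6; c'Δl = 25.65; W sinα = 21.8
Slice 3: Δl = 2.6/cos35.7° = 3.202 m; N'_3 = 59·cos35.7° − 2·3.202 = 41.5; c'Δl = 46.10; W sinα = 34.4
Σc'Δl = 116.4 kN/m; ΣN' = 159.6 kN/m; ΣW sinα = 54.6 kN/m
Resisting = 116.4 + 159.6·tan23.9° = 116.4 + 70.7 = 187.1 kN/m
FS = 187.1 / 54.6 = 3.428

FS = 3.43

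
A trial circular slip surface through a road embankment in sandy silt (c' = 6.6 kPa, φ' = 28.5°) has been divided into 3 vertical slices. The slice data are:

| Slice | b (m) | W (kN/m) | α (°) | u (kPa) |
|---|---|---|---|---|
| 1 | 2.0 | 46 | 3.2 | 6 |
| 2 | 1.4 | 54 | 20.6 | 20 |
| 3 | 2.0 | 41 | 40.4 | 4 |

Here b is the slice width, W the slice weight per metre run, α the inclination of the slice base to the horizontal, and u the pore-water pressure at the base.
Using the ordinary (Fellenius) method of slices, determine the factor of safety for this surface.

FS = 1.69

Ordinary method of slices: FS = Σ[c'·Δl_i + (W_i cosα_i − u_i·Δl_i)·tanφ'] / Σ W_i sinα_i, with Δl_i = b_i / cosα_i.
Slice 1: Δl = 2.0/cos3.2° = 2.003 m; N'_1 = 46·cos3.2° − 6·2.003 = 33.9; c'Δl = 13.22; W sinα = 2.6
Slice 2: Δl = 1.4/cos20.6° = 1.496 m; N'_2 = 54·cos20.6° − 20·1.496 = 20.6; c'Δl = 9.87; W sinα = 19.0
Slice 3: Δl = 2.0/cos40.4° = 2.626 m; N'_3 = 41·cos40.4° − 4·2.626 = 20.7; c'Δl = 17.33; W sinα = 26.6
Σc'Δl = 40.4 kN/m; ΣN' = 75.3 kN/m; ΣW sinα = 48.1 kN/m
Resisting = 40.4 + 75.3·tan28.5° = 40.4 + 40.9 = 81.3 kN/m
FS = 81.3 / 48.1 = 1.689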